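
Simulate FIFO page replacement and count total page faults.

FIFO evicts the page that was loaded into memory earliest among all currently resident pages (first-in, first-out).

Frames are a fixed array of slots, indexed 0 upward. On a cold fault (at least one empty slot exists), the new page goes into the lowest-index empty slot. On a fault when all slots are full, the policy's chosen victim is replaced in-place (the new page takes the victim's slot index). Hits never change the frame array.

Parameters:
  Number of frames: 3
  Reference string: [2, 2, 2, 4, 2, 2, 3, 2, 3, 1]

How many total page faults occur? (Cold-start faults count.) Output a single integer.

Step 0: ref 2 → FAULT, frames=[2,-,-]
Step 1: ref 2 → HIT, frames=[2,-,-]
Step 2: ref 2 → HIT, frames=[2,-,-]
Step 3: ref 4 → FAULT, frames=[2,4,-]
Step 4: ref 2 → HIT, frames=[2,4,-]
Step 5: ref 2 → HIT, frames=[2,4,-]
Step 6: ref 3 → FAULT, frames=[2,4,3]
Step 7: ref 2 → HIT, frames=[2,4,3]
Step 8: ref 3 → HIT, frames=[2,4,3]
Step 9: ref 1 → FAULT (evict 2), frames=[1,4,3]
Total faults: 4

Answer: 4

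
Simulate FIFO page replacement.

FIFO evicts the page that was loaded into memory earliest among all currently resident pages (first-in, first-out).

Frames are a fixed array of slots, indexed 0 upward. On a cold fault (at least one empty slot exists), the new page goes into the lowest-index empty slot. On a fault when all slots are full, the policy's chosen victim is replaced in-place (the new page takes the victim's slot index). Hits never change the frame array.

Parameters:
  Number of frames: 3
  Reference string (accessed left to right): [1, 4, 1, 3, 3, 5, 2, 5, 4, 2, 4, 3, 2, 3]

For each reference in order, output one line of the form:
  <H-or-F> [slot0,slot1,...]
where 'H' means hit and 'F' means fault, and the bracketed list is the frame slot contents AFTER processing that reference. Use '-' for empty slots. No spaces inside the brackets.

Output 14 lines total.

F [1,-,-]
F [1,4,-]
H [1,4,-]
F [1,4,3]
H [1,4,3]
F [5,4,3]
F [5,2,3]
H [5,2,3]
F [5,2,4]
H [5,2,4]
H [5,2,4]
F [3,2,4]
H [3,2,4]
H [3,2,4]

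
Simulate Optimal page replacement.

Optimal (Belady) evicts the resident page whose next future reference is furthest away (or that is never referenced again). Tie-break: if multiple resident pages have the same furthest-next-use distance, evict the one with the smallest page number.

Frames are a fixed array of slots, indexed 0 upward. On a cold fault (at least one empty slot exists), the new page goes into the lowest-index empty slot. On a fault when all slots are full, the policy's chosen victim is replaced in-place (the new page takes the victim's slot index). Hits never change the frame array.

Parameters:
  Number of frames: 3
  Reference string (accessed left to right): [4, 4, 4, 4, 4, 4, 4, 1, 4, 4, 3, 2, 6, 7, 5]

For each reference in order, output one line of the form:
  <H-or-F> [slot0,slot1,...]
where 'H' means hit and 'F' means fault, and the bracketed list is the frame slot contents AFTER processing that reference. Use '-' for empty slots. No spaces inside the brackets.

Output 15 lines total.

F [4,-,-]
H [4,-,-]
H [4,-,-]
H [4,-,-]
H [4,-,-]
H [4,-,-]
H [4,-,-]
F [4,1,-]
H [4,1,-]
H [4,1,-]
F [4,1,3]
F [4,2,3]
F [4,6,3]
F [4,6,7]
F [5,6,7]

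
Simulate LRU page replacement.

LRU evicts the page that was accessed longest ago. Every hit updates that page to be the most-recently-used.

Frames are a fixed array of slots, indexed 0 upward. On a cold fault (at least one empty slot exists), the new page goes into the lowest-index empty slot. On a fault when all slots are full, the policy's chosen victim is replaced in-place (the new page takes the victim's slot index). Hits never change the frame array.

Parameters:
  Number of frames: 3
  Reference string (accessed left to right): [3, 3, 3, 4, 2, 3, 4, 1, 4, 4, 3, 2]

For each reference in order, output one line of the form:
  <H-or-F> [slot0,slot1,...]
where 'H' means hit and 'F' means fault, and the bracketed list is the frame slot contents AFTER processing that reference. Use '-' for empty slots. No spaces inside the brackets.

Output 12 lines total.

F [3,-,-]
H [3,-,-]
H [3,-,-]
F [3,4,-]
F [3,4,2]
H [3,4,2]
H [3,4,2]
F [3,4,1]
H [3,4,1]
H [3,4,1]
H [3,4,1]
F [3,4,2]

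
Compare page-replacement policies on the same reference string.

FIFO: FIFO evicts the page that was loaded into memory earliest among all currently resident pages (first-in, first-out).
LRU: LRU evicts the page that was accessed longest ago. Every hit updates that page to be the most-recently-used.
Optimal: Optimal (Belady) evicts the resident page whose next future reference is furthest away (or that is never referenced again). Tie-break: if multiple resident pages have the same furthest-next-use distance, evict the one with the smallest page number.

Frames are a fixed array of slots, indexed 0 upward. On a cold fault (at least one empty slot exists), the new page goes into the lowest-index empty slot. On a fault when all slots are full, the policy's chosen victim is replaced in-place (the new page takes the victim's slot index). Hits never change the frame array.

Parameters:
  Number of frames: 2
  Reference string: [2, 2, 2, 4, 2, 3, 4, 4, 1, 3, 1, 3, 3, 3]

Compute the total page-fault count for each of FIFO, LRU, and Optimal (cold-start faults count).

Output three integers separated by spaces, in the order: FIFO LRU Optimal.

--- FIFO ---
  step 0: ref 2 -> FAULT, frames=[2,-] (faults so far: 1)
  step 1: ref 2 -> HIT, frames=[2,-] (faults so far: 1)
  step 2: ref 2 -> HIT, frames=[2,-] (faults so far: 1)
  step 3: ref 4 -> FAULT, frames=[2,4] (faults so far: 2)
  step 4: ref 2 -> HIT, frames=[2,4] (faults so far: 2)
  step 5: ref 3 -> FAULT, evict 2, frames=[3,4] (faults so far: 3)
  step 6: ref 4 -> HIT, frames=[3,4] (faults so far: 3)
  step 7: ref 4 -> HIT, frames=[3,4] (faults so far: 3)
  step 8: ref 1 -> FAULT, evict 4, frames=[3,1] (faults so far: 4)
  step 9: ref 3 -> HIT, frames=[3,1] (faults so far: 4)
  step 10: ref 1 -> HIT, frames=[3,1] (faults so far: 4)
  step 11: ref 3 -> HIT, frames=[3,1] (faults so far: 4)
  step 12: ref 3 -> HIT, frames=[3,1] (faults so far: 4)
  step 13: ref 3 -> HIT, frames=[3,1] (faults so far: 4)
  FIFO total faults: 4
--- LRU ---
  step 0: ref 2 -> FAULT, frames=[2,-] (faults so far: 1)
  step 1: ref 2 -> HIT, frames=[2,-] (faults so far: 1)
  step 2: ref 2 -> HIT, frames=[2,-] (faults so far: 1)
  step 3: ref 4 -> FAULT, frames=[2,4] (faults so far: 2)
  step 4: ref 2 -> HIT, frames=[2,4] (faults so far: 2)
  step 5: ref 3 -> FAULT, evict 4, frames=[2,3] (faults so far: 3)
  step 6: ref 4 -> FAULT, evict 2, frames=[4,3] (faults so far: 4)
  step 7: ref 4 -> HIT, frames=[4,3] (faults so far: 4)
  step 8: ref 1 -> FAULT, evict 3, frames=[4,1] (faults so far: 5)
  step 9: ref 3 -> FAULT, evict 4, frames=[3,1] (faults so far: 6)
  step 10: ref 1 -> HIT, frames=[3,1] (faults so far: 6)
  step 11: ref 3 -> HIT, frames=[3,1] (faults so far: 6)
  step 12: ref 3 -> HIT, frames=[3,1] (faults so far: 6)
  step 13: ref 3 -> HIT, frames=[3,1] (faults so far: 6)
  LRU total faults: 6
--- Optimal ---
  step 0: ref 2 -> FAULT, frames=[2,-] (faults so far: 1)
  step 1: ref 2 -> HIT, frames=[2,-] (faults so far: 1)
  step 2: ref 2 -> HIT, frames=[2,-] (faults so far: 1)
  step 3: ref 4 -> FAULT, frames=[2,4] (faults so far: 2)
  step 4: ref 2 -> HIT, frames=[2,4] (faults so far: 2)
  step 5: ref 3 -> FAULT, evict 2, frames=[3,4] (faults so far: 3)
  step 6: ref 4 -> HIT, frames=[3,4] (faults so far: 3)
  step 7: ref 4 -> HIT, frames=[3,4] (faults so far: 3)
  step 8: ref 1 -> FAULT, evict 4, frames=[3,1] (faults so far: 4)
  step 9: ref 3 -> HIT, frames=[3,1] (faults so far: 4)
  step 10: ref 1 -> HIT, frames=[3,1] (faults so far: 4)
  step 11: ref 3 -> HIT, frames=[3,1] (faults so far: 4)
  step 12: ref 3 -> HIT, frames=[3,1] (faults so far: 4)
  step 13: ref 3 -> HIT, frames=[3,1] (faults so far: 4)
  Optimal total faults: 4

Answer: 4 6 4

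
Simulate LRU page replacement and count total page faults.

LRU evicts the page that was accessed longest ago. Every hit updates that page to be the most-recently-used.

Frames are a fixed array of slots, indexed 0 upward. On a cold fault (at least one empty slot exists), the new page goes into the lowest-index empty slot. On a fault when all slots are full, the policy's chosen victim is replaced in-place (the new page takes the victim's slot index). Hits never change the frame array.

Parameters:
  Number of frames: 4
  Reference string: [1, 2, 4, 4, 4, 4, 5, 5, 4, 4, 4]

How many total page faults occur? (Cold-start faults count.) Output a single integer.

Answer: 4

Derivation:
Step 0: ref 1 → FAULT, frames=[1,-,-,-]
Step 1: ref 2 → FAULT, frames=[1,2,-,-]
Step 2: ref 4 → FAULT, frames=[1,2,4,-]
Step 3: ref 4 → HIT, frames=[1,2,4,-]
Step 4: ref 4 → HIT, frames=[1,2,4,-]
Step 5: ref 4 → HIT, frames=[1,2,4,-]
Step 6: ref 5 → FAULT, frames=[1,2,4,5]
Step 7: ref 5 → HIT, frames=[1,2,4,5]
Step 8: ref 4 → HIT, frames=[1,2,4,5]
Step 9: ref 4 → HIT, frames=[1,2,4,5]
Step 10: ref 4 → HIT, frames=[1,2,4,5]
Total faults: 4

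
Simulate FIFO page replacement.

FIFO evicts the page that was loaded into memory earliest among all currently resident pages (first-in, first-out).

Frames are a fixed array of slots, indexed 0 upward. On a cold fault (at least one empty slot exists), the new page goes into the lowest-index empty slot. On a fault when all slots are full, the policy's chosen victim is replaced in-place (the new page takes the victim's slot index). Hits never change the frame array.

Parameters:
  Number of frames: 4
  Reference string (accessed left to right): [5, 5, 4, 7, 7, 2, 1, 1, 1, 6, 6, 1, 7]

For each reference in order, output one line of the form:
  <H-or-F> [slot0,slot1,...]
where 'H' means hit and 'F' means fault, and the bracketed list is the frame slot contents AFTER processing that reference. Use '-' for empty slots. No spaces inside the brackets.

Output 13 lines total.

F [5,-,-,-]
H [5,-,-,-]
F [5,4,-,-]
F [5,4,7,-]
H [5,4,7,-]
F [5,4,7,2]
F [1,4,7,2]
H [1,4,7,2]
H [1,4,7,2]
F [1,6,7,2]
H [1,6,7,2]
H [1,6,7,2]
H [1,6,7,2]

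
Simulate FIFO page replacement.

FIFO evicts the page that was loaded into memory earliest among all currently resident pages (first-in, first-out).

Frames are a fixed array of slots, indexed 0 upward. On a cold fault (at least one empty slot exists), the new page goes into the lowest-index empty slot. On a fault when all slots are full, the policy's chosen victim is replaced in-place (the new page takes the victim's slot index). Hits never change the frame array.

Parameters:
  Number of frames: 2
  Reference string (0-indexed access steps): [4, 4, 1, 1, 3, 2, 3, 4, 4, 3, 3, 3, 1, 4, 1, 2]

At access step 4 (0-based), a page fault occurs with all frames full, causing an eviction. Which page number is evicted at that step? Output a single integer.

Step 0: ref 4 -> FAULT, frames=[4,-]
Step 1: ref 4 -> HIT, frames=[4,-]
Step 2: ref 1 -> FAULT, frames=[4,1]
Step 3: ref 1 -> HIT, frames=[4,1]
Step 4: ref 3 -> FAULT, evict 4, frames=[3,1]
At step 4: evicted page 4

Answer: 4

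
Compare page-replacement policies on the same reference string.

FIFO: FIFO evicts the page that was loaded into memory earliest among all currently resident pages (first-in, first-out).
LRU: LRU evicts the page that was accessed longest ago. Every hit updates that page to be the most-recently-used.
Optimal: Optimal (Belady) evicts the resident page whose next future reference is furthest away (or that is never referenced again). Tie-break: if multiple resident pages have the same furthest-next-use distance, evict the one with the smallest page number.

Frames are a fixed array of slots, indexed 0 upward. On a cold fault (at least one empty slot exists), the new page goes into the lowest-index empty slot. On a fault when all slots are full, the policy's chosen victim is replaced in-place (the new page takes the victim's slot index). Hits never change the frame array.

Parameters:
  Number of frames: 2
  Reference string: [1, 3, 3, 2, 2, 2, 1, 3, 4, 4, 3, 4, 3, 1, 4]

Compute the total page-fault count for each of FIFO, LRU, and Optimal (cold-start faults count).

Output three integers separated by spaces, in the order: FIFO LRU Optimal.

--- FIFO ---
  step 0: ref 1 -> FAULT, frames=[1,-] (faults so far: 1)
  step 1: ref 3 -> FAULT, frames=[1,3] (faults so far: 2)
  step 2: ref 3 -> HIT, frames=[1,3] (faults so far: 2)
  step 3: ref 2 -> FAULT, evict 1, frames=[2,3] (faults so far: 3)
  step 4: ref 2 -> HIT, frames=[2,3] (faults so far: 3)
  step 5: ref 2 -> HIT, frames=[2,3] (faults so far: 3)
  step 6: ref 1 -> FAULT, evict 3, frames=[2,1] (faults so far: 4)
  step 7: ref 3 -> FAULT, evict 2, frames=[3,1] (faults so far: 5)
  step 8: ref 4 -> FAULT, evict 1, frames=[3,4] (faults so far: 6)
  step 9: ref 4 -> HIT, frames=[3,4] (faults so far: 6)
  step 10: ref 3 -> HIT, frames=[3,4] (faults so far: 6)
  step 11: ref 4 -> HIT, frames=[3,4] (faults so far: 6)
  step 12: ref 3 -> HIT, frames=[3,4] (faults so far: 6)
  step 13: ref 1 -> FAULT, evict 3, frames=[1,4] (faults so far: 7)
  step 14: ref 4 -> HIT, frames=[1,4] (faults so far: 7)
  FIFO total faults: 7
--- LRU ---
  step 0: ref 1 -> FAULT, frames=[1,-] (faults so far: 1)
  step 1: ref 3 -> FAULT, frames=[1,3] (faults so far: 2)
  step 2: ref 3 -> HIT, frames=[1,3] (faults so far: 2)
  step 3: ref 2 -> FAULT, evict 1, frames=[2,3] (faults so far: 3)
  step 4: ref 2 -> HIT, frames=[2,3] (faults so far: 3)
  step 5: ref 2 -> HIT, frames=[2,3] (faults so far: 3)
  step 6: ref 1 -> FAULT, evict 3, frames=[2,1] (faults so far: 4)
  step 7: ref 3 -> FAULT, evict 2, frames=[3,1] (faults so far: 5)
  step 8: ref 4 -> FAULT, evict 1, frames=[3,4] (faults so far: 6)
  step 9: ref 4 -> HIT, frames=[3,4] (faults so far: 6)
  step 10: ref 3 -> HIT, frames=[3,4] (faults so far: 6)
  step 11: ref 4 -> HIT, frames=[3,4] (faults so far: 6)
  step 12: ref 3 -> HIT, frames=[3,4] (faults so far: 6)
  step 13: ref 1 -> FAULT, evict 4, frames=[3,1] (faults so far: 7)
  step 14: ref 4 -> FAULT, evict 3, frames=[4,1] (faults so far: 8)
  LRU total faults: 8
--- Optimal ---
  step 0: ref 1 -> FAULT, frames=[1,-] (faults so far: 1)
  step 1: ref 3 -> FAULT, frames=[1,3] (faults so far: 2)
  step 2: ref 3 -> HIT, frames=[1,3] (faults so far: 2)
  step 3: ref 2 -> FAULT, evict 3, frames=[1,2] (faults so far: 3)
  step 4: ref 2 -> HIT, frames=[1,2] (faults so far: 3)
  step 5: ref 2 -> HIT, frames=[1,2] (faults so far: 3)
  step 6: ref 1 -> HIT, frames=[1,2] (faults so far: 3)
  step 7: ref 3 -> FAULT, evict 2, frames=[1,3] (faults so far: 4)
  step 8: ref 4 -> FAULT, evict 1, frames=[4,3] (faults so far: 5)
  step 9: ref 4 -> HIT, frames=[4,3] (faults so far: 5)
  step 10: ref 3 -> HIT, frames=[4,3] (faults so far: 5)
  step 11: ref 4 -> HIT, frames=[4,3] (faults so far: 5)
  step 12: ref 3 -> HIT, frames=[4,3] (faults so far: 5)
  step 13: ref 1 -> FAULT, evict 3, frames=[4,1] (faults so far: 6)
  step 14: ref 4 -> HIT, frames=[4,1] (faults so far: 6)
  Optimal total faults: 6

Answer: 7 8 6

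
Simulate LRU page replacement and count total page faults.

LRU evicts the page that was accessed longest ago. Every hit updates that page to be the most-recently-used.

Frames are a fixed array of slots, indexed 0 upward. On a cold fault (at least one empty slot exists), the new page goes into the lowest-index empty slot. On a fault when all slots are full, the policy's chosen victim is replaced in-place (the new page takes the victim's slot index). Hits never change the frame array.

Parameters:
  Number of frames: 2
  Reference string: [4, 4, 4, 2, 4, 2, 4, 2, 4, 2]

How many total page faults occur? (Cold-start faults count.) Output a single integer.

Answer: 2

Derivation:
Step 0: ref 4 → FAULT, frames=[4,-]
Step 1: ref 4 → HIT, frames=[4,-]
Step 2: ref 4 → HIT, frames=[4,-]
Step 3: ref 2 → FAULT, frames=[4,2]
Step 4: ref 4 → HIT, frames=[4,2]
Step 5: ref 2 → HIT, frames=[4,2]
Step 6: ref 4 → HIT, frames=[4,2]
Step 7: ref 2 → HIT, frames=[4,2]
Step 8: ref 4 → HIT, frames=[4,2]
Step 9: ref 2 → HIT, frames=[4,2]
Total faults: 2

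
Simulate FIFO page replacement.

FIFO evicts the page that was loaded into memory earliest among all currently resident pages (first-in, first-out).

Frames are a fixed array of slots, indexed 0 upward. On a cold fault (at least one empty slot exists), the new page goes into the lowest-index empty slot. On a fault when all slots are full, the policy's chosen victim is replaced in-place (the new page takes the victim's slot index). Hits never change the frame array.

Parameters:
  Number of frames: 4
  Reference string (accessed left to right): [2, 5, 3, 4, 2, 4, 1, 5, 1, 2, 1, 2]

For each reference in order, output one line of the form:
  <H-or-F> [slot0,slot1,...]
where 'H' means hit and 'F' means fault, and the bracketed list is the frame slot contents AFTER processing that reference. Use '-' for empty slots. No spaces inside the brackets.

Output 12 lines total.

F [2,-,-,-]
F [2,5,-,-]
F [2,5,3,-]
F [2,5,3,4]
H [2,5,3,4]
H [2,5,3,4]
F [1,5,3,4]
H [1,5,3,4]
H [1,5,3,4]
F [1,2,3,4]
H [1,2,3,4]
H [1,2,3,4]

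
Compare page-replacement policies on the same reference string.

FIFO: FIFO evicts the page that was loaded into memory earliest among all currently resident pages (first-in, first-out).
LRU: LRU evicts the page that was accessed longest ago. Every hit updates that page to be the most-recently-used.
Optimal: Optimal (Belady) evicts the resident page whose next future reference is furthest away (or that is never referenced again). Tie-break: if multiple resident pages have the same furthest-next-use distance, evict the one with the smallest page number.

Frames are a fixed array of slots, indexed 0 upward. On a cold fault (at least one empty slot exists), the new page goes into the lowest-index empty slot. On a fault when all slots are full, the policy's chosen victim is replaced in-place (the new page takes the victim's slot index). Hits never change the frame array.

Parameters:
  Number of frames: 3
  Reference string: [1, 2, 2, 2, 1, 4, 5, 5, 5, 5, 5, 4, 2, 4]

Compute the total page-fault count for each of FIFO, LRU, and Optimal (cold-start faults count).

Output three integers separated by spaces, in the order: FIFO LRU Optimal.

Answer: 4 5 4

Derivation:
--- FIFO ---
  step 0: ref 1 -> FAULT, frames=[1,-,-] (faults so far: 1)
  step 1: ref 2 -> FAULT, frames=[1,2,-] (faults so far: 2)
  step 2: ref 2 -> HIT, frames=[1,2,-] (faults so far: 2)
  step 3: ref 2 -> HIT, frames=[1,2,-] (faults so far: 2)
  step 4: ref 1 -> HIT, frames=[1,2,-] (faults so far: 2)
  step 5: ref 4 -> FAULT, frames=[1,2,4] (faults so far: 3)
  step 6: ref 5 -> FAULT, evict 1, frames=[5,2,4] (faults so far: 4)
  step 7: ref 5 -> HIT, frames=[5,2,4] (faults so far: 4)
  step 8: ref 5 -> HIT, frames=[5,2,4] (faults so far: 4)
  step 9: ref 5 -> HIT, frames=[5,2,4] (faults so far: 4)
  step 10: ref 5 -> HIT, frames=[5,2,4] (faults so far: 4)
  step 11: ref 4 -> HIT, frames=[5,2,4] (faults so far: 4)
  step 12: ref 2 -> HIT, frames=[5,2,4] (faults so far: 4)
  step 13: ref 4 -> HIT, frames=[5,2,4] (faults so far: 4)
  FIFO total faults: 4
--- LRU ---
  step 0: ref 1 -> FAULT, frames=[1,-,-] (faults so far: 1)
  step 1: ref 2 -> FAULT, frames=[1,2,-] (faults so far: 2)
  step 2: ref 2 -> HIT, frames=[1,2,-] (faults so far: 2)
  step 3: ref 2 -> HIT, frames=[1,2,-] (faults so far: 2)
  step 4: ref 1 -> HIT, frames=[1,2,-] (faults so far: 2)
  step 5: ref 4 -> FAULT, frames=[1,2,4] (faults so far: 3)
  step 6: ref 5 -> FAULT, evict 2, frames=[1,5,4] (faults so far: 4)
  step 7: ref 5 -> HIT, frames=[1,5,4] (faults so far: 4)
  step 8: ref 5 -> HIT, frames=[1,5,4] (faults so far: 4)
  step 9: ref 5 -> HIT, frames=[1,5,4] (faults so far: 4)
  step 10: ref 5 -> HIT, frames=[1,5,4] (faults so far: 4)
  step 11: ref 4 -> HIT, frames=[1,5,4] (faults so far: 4)
  step 12: ref 2 -> FAULT, evict 1, frames=[2,5,4] (faults so far: 5)
  step 13: ref 4 -> HIT, frames=[2,5,4] (faults so far: 5)
  LRU total faults: 5
--- Optimal ---
  step 0: ref 1 -> FAULT, frames=[1,-,-] (faults so far: 1)
  step 1: ref 2 -> FAULT, frames=[1,2,-] (faults so far: 2)
  step 2: ref 2 -> HIT, frames=[1,2,-] (faults so far: 2)
  step 3: ref 2 -> HIT, frames=[1,2,-] (faults so far: 2)
  step 4: ref 1 -> HIT, frames=[1,2,-] (faults so far: 2)
  step 5: ref 4 -> FAULT, frames=[1,2,4] (faults so far: 3)
  step 6: ref 5 -> FAULT, evict 1, frames=[5,2,4] (faults so far: 4)
  step 7: ref 5 -> HIT, frames=[5,2,4] (faults so far: 4)
  step 8: ref 5 -> HIT, frames=[5,2,4] (faults so far: 4)
  step 9: ref 5 -> HIT, frames=[5,2,4] (faults so far: 4)
  step 10: ref 5 -> HIT, frames=[5,2,4] (faults so far: 4)
  step 11: ref 4 -> HIT, frames=[5,2,4] (faults so far: 4)
  step 12: ref 2 -> HIT, frames=[5,2,4] (faults so far: 4)
  step 13: ref 4 -> HIT, frames=[5,2,4] (faults so far: 4)
  Optimal total faults: 4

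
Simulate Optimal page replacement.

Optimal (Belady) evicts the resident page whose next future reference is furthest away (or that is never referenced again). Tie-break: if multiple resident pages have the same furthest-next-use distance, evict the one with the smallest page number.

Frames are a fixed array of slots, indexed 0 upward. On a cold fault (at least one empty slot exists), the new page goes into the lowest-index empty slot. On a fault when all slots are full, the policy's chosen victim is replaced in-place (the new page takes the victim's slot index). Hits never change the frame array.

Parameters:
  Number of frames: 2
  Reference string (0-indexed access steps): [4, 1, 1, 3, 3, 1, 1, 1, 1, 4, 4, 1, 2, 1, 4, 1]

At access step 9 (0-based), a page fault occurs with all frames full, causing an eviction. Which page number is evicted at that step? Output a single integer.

Step 0: ref 4 -> FAULT, frames=[4,-]
Step 1: ref 1 -> FAULT, frames=[4,1]
Step 2: ref 1 -> HIT, frames=[4,1]
Step 3: ref 3 -> FAULT, evict 4, frames=[3,1]
Step 4: ref 3 -> HIT, frames=[3,1]
Step 5: ref 1 -> HIT, frames=[3,1]
Step 6: ref 1 -> HIT, frames=[3,1]
Step 7: ref 1 -> HIT, frames=[3,1]
Step 8: ref 1 -> HIT, frames=[3,1]
Step 9: ref 4 -> FAULT, evict 3, frames=[4,1]
At step 9: evicted page 3

Answer: 3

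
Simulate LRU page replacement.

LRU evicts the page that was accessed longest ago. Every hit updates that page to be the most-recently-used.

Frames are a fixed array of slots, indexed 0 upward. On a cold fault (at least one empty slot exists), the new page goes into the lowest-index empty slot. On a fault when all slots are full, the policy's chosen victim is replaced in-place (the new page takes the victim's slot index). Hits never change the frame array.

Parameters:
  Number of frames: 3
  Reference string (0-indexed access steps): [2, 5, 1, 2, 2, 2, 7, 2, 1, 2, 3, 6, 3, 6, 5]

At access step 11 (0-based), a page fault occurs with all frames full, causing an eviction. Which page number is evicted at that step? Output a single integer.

Step 0: ref 2 -> FAULT, frames=[2,-,-]
Step 1: ref 5 -> FAULT, frames=[2,5,-]
Step 2: ref 1 -> FAULT, frames=[2,5,1]
Step 3: ref 2 -> HIT, frames=[2,5,1]
Step 4: ref 2 -> HIT, frames=[2,5,1]
Step 5: ref 2 -> HIT, frames=[2,5,1]
Step 6: ref 7 -> FAULT, evict 5, frames=[2,7,1]
Step 7: ref 2 -> HIT, frames=[2,7,1]
Step 8: ref 1 -> HIT, frames=[2,7,1]
Step 9: ref 2 -> HIT, frames=[2,7,1]
Step 10: ref 3 -> FAULT, evict 7, frames=[2,3,1]
Step 11: ref 6 -> FAULT, evict 1, frames=[2,3,6]
At step 11: evicted page 1

Answer: 1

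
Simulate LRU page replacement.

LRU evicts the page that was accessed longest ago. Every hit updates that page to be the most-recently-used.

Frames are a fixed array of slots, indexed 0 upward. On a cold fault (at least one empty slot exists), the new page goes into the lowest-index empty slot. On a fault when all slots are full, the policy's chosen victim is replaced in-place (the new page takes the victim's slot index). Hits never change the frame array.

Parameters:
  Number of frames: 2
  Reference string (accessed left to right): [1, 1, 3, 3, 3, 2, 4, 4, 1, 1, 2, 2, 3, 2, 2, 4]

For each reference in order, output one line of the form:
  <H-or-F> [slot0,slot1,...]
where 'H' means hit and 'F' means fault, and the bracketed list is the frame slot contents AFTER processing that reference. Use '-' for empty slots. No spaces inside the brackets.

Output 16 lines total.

F [1,-]
H [1,-]
F [1,3]
H [1,3]
H [1,3]
F [2,3]
F [2,4]
H [2,4]
F [1,4]
H [1,4]
F [1,2]
H [1,2]
F [3,2]
H [3,2]
H [3,2]
F [4,2]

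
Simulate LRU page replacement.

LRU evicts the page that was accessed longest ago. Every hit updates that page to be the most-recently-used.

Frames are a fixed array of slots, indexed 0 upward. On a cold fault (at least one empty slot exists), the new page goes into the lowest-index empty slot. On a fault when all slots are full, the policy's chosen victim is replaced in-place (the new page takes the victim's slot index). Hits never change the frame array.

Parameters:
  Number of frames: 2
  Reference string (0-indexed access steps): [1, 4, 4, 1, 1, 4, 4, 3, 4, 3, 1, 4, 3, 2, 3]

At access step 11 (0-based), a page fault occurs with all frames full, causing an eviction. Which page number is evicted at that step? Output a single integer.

Answer: 3

Derivation:
Step 0: ref 1 -> FAULT, frames=[1,-]
Step 1: ref 4 -> FAULT, frames=[1,4]
Step 2: ref 4 -> HIT, frames=[1,4]
Step 3: ref 1 -> HIT, frames=[1,4]
Step 4: ref 1 -> HIT, frames=[1,4]
Step 5: ref 4 -> HIT, frames=[1,4]
Step 6: ref 4 -> HIT, frames=[1,4]
Step 7: ref 3 -> FAULT, evict 1, frames=[3,4]
Step 8: ref 4 -> HIT, frames=[3,4]
Step 9: ref 3 -> HIT, frames=[3,4]
Step 10: ref 1 -> FAULT, evict 4, frames=[3,1]
Step 11: ref 4 -> FAULT, evict 3, frames=[4,1]
At step 11: evicted page 3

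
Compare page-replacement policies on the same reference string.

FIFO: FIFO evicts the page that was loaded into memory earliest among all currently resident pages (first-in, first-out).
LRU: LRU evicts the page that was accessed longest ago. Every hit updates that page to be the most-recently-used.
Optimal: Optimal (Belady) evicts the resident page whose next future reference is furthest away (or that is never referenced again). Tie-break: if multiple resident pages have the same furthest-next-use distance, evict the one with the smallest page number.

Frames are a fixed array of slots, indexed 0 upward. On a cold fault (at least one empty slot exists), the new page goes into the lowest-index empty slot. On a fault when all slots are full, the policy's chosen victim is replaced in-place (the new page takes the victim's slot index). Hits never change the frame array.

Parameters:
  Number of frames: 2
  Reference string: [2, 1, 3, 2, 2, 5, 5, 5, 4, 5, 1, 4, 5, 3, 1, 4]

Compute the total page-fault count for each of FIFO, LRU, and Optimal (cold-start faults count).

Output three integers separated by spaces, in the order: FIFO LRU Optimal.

--- FIFO ---
  step 0: ref 2 -> FAULT, frames=[2,-] (faults so far: 1)
  step 1: ref 1 -> FAULT, frames=[2,1] (faults so far: 2)
  step 2: ref 3 -> FAULT, evict 2, frames=[3,1] (faults so far: 3)
  step 3: ref 2 -> FAULT, evict 1, frames=[3,2] (faults so far: 4)
  step 4: ref 2 -> HIT, frames=[3,2] (faults so far: 4)
  step 5: ref 5 -> FAULT, evict 3, frames=[5,2] (faults so far: 5)
  step 6: ref 5 -> HIT, frames=[5,2] (faults so far: 5)
  step 7: ref 5 -> HIT, frames=[5,2] (faults so far: 5)
  step 8: ref 4 -> FAULT, evict 2, frames=[5,4] (faults so far: 6)
  step 9: ref 5 -> HIT, frames=[5,4] (faults so far: 6)
  step 10: ref 1 -> FAULT, evict 5, frames=[1,4] (faults so far: 7)
  step 11: ref 4 -> HIT, frames=[1,4] (faults so far: 7)
  step 12: ref 5 -> FAULT, evict 4, frames=[1,5] (faults so far: 8)
  step 13: ref 3 -> FAULT, evict 1, frames=[3,5] (faults so far: 9)
  step 14: ref 1 -> FAULT, evict 5, frames=[3,1] (faults so far: 10)
  step 15: ref 4 -> FAULT, evict 3, frames=[4,1] (faults so far: 11)
  FIFO total faults: 11
--- LRU ---
  step 0: ref 2 -> FAULT, frames=[2,-] (faults so far: 1)
  step 1: ref 1 -> FAULT, frames=[2,1] (faults so far: 2)
  step 2: ref 3 -> FAULT, evict 2, frames=[3,1] (faults so far: 3)
  step 3: ref 2 -> FAULT, evict 1, frames=[3,2] (faults so far: 4)
  step 4: ref 2 -> HIT, frames=[3,2] (faults so far: 4)
  step 5: ref 5 -> FAULT, evict 3, frames=[5,2] (faults so far: 5)
  step 6: ref 5 -> HIT, frames=[5,2] (faults so far: 5)
  step 7: ref 5 -> HIT, frames=[5,2] (faults so far: 5)
  step 8: ref 4 -> FAULT, evict 2, frames=[5,4] (faults so far: 6)
  step 9: ref 5 -> HIT, frames=[5,4] (faults so far: 6)
  step 10: ref 1 -> FAULT, evict 4, frames=[5,1] (faults so far: 7)
  step 11: ref 4 -> FAULT, evict 5, frames=[4,1] (faults so far: 8)
  step 12: ref 5 -> FAULT, evict 1, frames=[4,5] (faults so far: 9)
  step 13: ref 3 -> FAULT, evict 4, frames=[3,5] (faults so far: 10)
  step 14: ref 1 -> FAULT, evict 5, frames=[3,1] (faults so far: 11)
  step 15: ref 4 -> FAULT, evict 3, frames=[4,1] (faults so far: 12)
  LRU total faults: 12
--- Optimal ---
  step 0: ref 2 -> FAULT, frames=[2,-] (faults so far: 1)
  step 1: ref 1 -> FAULT, frames=[2,1] (faults so far: 2)
  step 2: ref 3 -> FAULT, evict 1, frames=[2,3] (faults so far: 3)
  step 3: ref 2 -> HIT, frames=[2,3] (faults so far: 3)
  step 4: ref 2 -> HIT, frames=[2,3] (faults so far: 3)
  step 5: ref 5 -> FAULT, evict 2, frames=[5,3] (faults so far: 4)
  step 6: ref 5 -> HIT, frames=[5,3] (faults so far: 4)
  step 7: ref 5 -> HIT, frames=[5,3] (faults so far: 4)
  step 8: ref 4 -> FAULT, evict 3, frames=[5,4] (faults so far: 5)
  step 9: ref 5 -> HIT, frames=[5,4] (faults so far: 5)
  step 10: ref 1 -> FAULT, evict 5, frames=[1,4] (faults so far: 6)
  step 11: ref 4 -> HIT, frames=[1,4] (faults so far: 6)
  step 12: ref 5 -> FAULT, evict 4, frames=[1,5] (faults so far: 7)
  step 13: ref 3 -> FAULT, evict 5, frames=[1,3] (faults so far: 8)
  step 14: ref 1 -> HIT, frames=[1,3] (faults so far: 8)
  step 15: ref 4 -> FAULT, evict 1, frames=[4,3] (faults so far: 9)
  Optimal total faults: 9

Answer: 11 12 9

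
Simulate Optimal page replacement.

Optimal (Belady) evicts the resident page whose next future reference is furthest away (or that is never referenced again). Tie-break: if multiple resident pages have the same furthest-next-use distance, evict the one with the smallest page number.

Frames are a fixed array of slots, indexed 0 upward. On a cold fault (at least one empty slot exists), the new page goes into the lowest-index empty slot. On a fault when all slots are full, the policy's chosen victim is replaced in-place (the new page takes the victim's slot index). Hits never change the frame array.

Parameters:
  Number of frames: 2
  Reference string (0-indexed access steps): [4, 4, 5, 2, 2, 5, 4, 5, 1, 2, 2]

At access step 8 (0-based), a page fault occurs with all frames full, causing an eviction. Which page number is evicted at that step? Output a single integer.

Step 0: ref 4 -> FAULT, frames=[4,-]
Step 1: ref 4 -> HIT, frames=[4,-]
Step 2: ref 5 -> FAULT, frames=[4,5]
Step 3: ref 2 -> FAULT, evict 4, frames=[2,5]
Step 4: ref 2 -> HIT, frames=[2,5]
Step 5: ref 5 -> HIT, frames=[2,5]
Step 6: ref 4 -> FAULT, evict 2, frames=[4,5]
Step 7: ref 5 -> HIT, frames=[4,5]
Step 8: ref 1 -> FAULT, evict 4, frames=[1,5]
At step 8: evicted page 4

Answer: 4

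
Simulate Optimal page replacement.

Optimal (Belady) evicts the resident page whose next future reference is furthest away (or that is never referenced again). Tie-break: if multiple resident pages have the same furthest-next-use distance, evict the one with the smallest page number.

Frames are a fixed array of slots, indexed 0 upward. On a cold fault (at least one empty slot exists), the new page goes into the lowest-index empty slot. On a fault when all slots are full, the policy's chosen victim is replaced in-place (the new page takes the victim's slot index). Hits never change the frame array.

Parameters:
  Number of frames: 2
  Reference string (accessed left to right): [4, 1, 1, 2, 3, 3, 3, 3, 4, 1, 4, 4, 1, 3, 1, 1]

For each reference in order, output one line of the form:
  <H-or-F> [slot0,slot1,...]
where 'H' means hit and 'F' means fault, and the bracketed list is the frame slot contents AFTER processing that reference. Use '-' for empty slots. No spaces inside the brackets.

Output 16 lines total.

F [4,-]
F [4,1]
H [4,1]
F [4,2]
F [4,3]
H [4,3]
H [4,3]
H [4,3]
H [4,3]
F [4,1]
H [4,1]
H [4,1]
H [4,1]
F [3,1]
H [3,1]
H [3,1]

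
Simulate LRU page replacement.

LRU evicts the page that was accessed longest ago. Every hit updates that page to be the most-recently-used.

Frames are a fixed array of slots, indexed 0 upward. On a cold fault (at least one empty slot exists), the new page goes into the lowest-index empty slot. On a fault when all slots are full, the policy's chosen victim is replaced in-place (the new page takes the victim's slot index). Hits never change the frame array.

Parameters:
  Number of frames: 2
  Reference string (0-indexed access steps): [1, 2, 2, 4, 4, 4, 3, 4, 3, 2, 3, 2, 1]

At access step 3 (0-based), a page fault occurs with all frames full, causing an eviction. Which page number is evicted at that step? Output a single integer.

Step 0: ref 1 -> FAULT, frames=[1,-]
Step 1: ref 2 -> FAULT, frames=[1,2]
Step 2: ref 2 -> HIT, frames=[1,2]
Step 3: ref 4 -> FAULT, evict 1, frames=[4,2]
At step 3: evicted page 1

Answer: 1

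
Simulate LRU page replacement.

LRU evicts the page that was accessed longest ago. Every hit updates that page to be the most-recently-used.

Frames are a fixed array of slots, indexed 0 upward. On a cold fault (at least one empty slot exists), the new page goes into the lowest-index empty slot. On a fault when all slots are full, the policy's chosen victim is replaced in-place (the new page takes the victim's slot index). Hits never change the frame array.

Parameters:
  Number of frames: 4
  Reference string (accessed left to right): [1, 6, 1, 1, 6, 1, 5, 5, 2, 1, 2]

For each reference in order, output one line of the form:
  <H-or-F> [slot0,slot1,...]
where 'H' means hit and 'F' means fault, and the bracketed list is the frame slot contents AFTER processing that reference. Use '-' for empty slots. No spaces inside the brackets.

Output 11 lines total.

F [1,-,-,-]
F [1,6,-,-]
H [1,6,-,-]
H [1,6,-,-]
H [1,6,-,-]
H [1,6,-,-]
F [1,6,5,-]
H [1,6,5,-]
F [1,6,5,2]
H [1,6,5,2]
H [1,6,5,2]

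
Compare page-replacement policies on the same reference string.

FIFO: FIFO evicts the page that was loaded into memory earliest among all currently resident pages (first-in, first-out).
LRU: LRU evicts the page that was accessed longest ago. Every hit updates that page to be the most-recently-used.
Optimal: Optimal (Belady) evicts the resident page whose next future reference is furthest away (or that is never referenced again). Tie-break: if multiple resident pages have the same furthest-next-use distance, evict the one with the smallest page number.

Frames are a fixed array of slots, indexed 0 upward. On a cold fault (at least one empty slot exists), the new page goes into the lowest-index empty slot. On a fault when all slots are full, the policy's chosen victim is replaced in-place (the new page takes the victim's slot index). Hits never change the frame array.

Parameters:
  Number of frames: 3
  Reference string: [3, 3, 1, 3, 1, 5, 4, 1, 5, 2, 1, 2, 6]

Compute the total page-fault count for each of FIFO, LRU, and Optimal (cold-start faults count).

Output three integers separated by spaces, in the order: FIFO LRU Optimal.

Answer: 7 6 6

Derivation:
--- FIFO ---
  step 0: ref 3 -> FAULT, frames=[3,-,-] (faults so far: 1)
  step 1: ref 3 -> HIT, frames=[3,-,-] (faults so far: 1)
  step 2: ref 1 -> FAULT, frames=[3,1,-] (faults so far: 2)
  step 3: ref 3 -> HIT, frames=[3,1,-] (faults so far: 2)
  step 4: ref 1 -> HIT, frames=[3,1,-] (faults so far: 2)
  step 5: ref 5 -> FAULT, frames=[3,1,5] (faults so far: 3)
  step 6: ref 4 -> FAULT, evict 3, frames=[4,1,5] (faults so far: 4)
  step 7: ref 1 -> HIT, frames=[4,1,5] (faults so far: 4)
  step 8: ref 5 -> HIT, frames=[4,1,5] (faults so far: 4)
  step 9: ref 2 -> FAULT, evict 1, frames=[4,2,5] (faults so far: 5)
  step 10: ref 1 -> FAULT, evict 5, frames=[4,2,1] (faults so far: 6)
  step 11: ref 2 -> HIT, frames=[4,2,1] (faults so far: 6)
  step 12: ref 6 -> FAULT, evict 4, frames=[6,2,1] (faults so far: 7)
  FIFO total faults: 7
--- LRU ---
  step 0: ref 3 -> FAULT, frames=[3,-,-] (faults so far: 1)
  step 1: ref 3 -> HIT, frames=[3,-,-] (faults so far: 1)
  step 2: ref 1 -> FAULT, frames=[3,1,-] (faults so far: 2)
  step 3: ref 3 -> HIT, frames=[3,1,-] (faults so far: 2)
  step 4: ref 1 -> HIT, frames=[3,1,-] (faults so far: 2)
  step 5: ref 5 -> FAULT, frames=[3,1,5] (faults so far: 3)
  step 6: ref 4 -> FAULT, evict 3, frames=[4,1,5] (faults so far: 4)
  step 7: ref 1 -> HIT, frames=[4,1,5] (faults so far: 4)
  step 8: ref 5 -> HIT, frames=[4,1,5] (faults so far: 4)
  step 9: ref 2 -> FAULT, evict 4, frames=[2,1,5] (faults so far: 5)
  step 10: ref 1 -> HIT, frames=[2,1,5] (faults so far: 5)
  step 11: ref 2 -> HIT, frames=[2,1,5] (faults so far: 5)
  step 12: ref 6 -> FAULT, evict 5, frames=[2,1,6] (faults so far: 6)
  LRU total faults: 6
--- Optimal ---
  step 0: ref 3 -> FAULT, frames=[3,-,-] (faults so far: 1)
  step 1: ref 3 -> HIT, frames=[3,-,-] (faults so far: 1)
  step 2: ref 1 -> FAULT, frames=[3,1,-] (faults so far: 2)
  step 3: ref 3 -> HIT, frames=[3,1,-] (faults so far: 2)
  step 4: ref 1 -> HIT, frames=[3,1,-] (faults so far: 2)
  step 5: ref 5 -> FAULT, frames=[3,1,5] (faults so far: 3)
  step 6: ref 4 -> FAULT, evict 3, frames=[4,1,5] (faults so far: 4)
  step 7: ref 1 -> HIT, frames=[4,1,5] (faults so far: 4)
  step 8: ref 5 -> HIT, frames=[4,1,5] (faults so far: 4)
  step 9: ref 2 -> FAULT, evict 4, frames=[2,1,5] (faults so far: 5)
  step 10: ref 1 -> HIT, frames=[2,1,5] (faults so far: 5)
  step 11: ref 2 -> HIT, frames=[2,1,5] (faults so far: 5)
  step 12: ref 6 -> FAULT, evict 1, frames=[2,6,5] (faults so far: 6)
  Optimal total faults: 6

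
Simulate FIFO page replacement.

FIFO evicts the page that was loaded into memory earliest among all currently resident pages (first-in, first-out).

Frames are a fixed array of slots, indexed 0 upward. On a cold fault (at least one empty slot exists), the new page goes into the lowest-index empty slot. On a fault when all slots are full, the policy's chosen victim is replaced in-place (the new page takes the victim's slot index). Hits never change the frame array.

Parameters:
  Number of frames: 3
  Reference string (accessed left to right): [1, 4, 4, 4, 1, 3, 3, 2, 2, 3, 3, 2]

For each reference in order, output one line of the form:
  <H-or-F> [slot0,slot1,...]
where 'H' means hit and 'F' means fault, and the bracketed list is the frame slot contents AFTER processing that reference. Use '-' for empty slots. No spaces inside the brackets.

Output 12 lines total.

F [1,-,-]
F [1,4,-]
H [1,4,-]
H [1,4,-]
H [1,4,-]
F [1,4,3]
H [1,4,3]
F [2,4,3]
H [2,4,3]
H [2,4,3]
H [2,4,3]
H [2,4,3]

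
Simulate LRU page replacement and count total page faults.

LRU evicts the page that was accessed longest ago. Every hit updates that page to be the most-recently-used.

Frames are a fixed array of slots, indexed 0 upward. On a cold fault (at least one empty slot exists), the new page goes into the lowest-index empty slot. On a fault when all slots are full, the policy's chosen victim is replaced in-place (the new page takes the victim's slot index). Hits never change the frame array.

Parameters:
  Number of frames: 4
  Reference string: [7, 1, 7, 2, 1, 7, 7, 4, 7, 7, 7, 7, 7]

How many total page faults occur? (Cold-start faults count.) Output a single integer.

Answer: 4

Derivation:
Step 0: ref 7 → FAULT, frames=[7,-,-,-]
Step 1: ref 1 → FAULT, frames=[7,1,-,-]
Step 2: ref 7 → HIT, frames=[7,1,-,-]
Step 3: ref 2 → FAULT, frames=[7,1,2,-]
Step 4: ref 1 → HIT, frames=[7,1,2,-]
Step 5: ref 7 → HIT, frames=[7,1,2,-]
Step 6: ref 7 → HIT, frames=[7,1,2,-]
Step 7: ref 4 → FAULT, frames=[7,1,2,4]
Step 8: ref 7 → HIT, frames=[7,1,2,4]
Step 9: ref 7 → HIT, frames=[7,1,2,4]
Step 10: ref 7 → HIT, frames=[7,1,2,4]
Step 11: ref 7 → HIT, frames=[7,1,2,4]
Step 12: ref 7 → HIT, frames=[7,1,2,4]
Total faults: 4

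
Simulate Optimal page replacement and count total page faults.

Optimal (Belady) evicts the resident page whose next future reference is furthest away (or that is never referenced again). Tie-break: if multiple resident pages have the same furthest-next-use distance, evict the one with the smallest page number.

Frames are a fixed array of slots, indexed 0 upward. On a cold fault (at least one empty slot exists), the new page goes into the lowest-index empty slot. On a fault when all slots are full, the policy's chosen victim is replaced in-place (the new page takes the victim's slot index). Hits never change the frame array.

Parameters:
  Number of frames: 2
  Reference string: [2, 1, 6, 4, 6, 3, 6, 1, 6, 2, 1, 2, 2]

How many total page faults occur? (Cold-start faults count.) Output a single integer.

Answer: 7

Derivation:
Step 0: ref 2 → FAULT, frames=[2,-]
Step 1: ref 1 → FAULT, frames=[2,1]
Step 2: ref 6 → FAULT (evict 2), frames=[6,1]
Step 3: ref 4 → FAULT (evict 1), frames=[6,4]
Step 4: ref 6 → HIT, frames=[6,4]
Step 5: ref 3 → FAULT (evict 4), frames=[6,3]
Step 6: ref 6 → HIT, frames=[6,3]
Step 7: ref 1 → FAULT (evict 3), frames=[6,1]
Step 8: ref 6 → HIT, frames=[6,1]
Step 9: ref 2 → FAULT (evict 6), frames=[2,1]
Step 10: ref 1 → HIT, frames=[2,1]
Step 11: ref 2 → HIT, frames=[2,1]
Step 12: ref 2 → HIT, frames=[2,1]
Total faults: 7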